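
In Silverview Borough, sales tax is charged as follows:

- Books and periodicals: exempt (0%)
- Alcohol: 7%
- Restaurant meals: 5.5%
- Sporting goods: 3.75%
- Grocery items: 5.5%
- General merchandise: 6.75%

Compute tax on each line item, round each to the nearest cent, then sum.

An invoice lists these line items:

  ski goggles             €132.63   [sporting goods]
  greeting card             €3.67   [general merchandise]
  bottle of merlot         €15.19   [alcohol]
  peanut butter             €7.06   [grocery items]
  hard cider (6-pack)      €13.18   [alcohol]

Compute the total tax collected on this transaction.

Ski goggles €132.63: sporting goods → 3.75% → €4.97
Greeting card €3.67: general merchandise → 6.75% → €0.25
Bottle of merlot €15.19: alcohol → 7% → €1.06
Peanut butter €7.06: grocery items → 5.5% → €0.39
Hard cider (6-pack) €13.18: alcohol → 7% → €0.92
Total tax = €4.97 + €0.25 + €1.06 + €0.39 + €0.92 = €7.59

€7.59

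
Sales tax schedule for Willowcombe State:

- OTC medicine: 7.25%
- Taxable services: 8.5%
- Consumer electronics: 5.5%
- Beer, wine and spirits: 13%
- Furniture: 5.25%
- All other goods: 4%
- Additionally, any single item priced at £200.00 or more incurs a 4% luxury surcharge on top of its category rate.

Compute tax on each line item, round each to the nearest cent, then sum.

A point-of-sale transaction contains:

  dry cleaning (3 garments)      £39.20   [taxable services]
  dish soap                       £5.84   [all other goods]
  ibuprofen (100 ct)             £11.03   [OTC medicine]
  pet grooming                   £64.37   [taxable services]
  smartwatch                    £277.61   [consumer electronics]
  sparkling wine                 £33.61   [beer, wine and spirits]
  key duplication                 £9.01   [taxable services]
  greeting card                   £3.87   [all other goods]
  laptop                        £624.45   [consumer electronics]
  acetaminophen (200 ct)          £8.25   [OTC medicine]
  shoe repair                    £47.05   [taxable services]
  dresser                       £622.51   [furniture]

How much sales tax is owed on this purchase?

Dry cleaning (3 garments) £39.20: taxable services → 8.5% → £3.33
Dish soap £5.84: all other goods → 4% → £0.23
Ibuprofen (100 ct) £11.03: OTC medicine → 7.25% → £0.80
Pet grooming £64.37: taxable services → 8.5% → £5.47
Smartwatch £277.61: consumer electronics → 5.5% + 4% surcharge = 9.5% → £26.37
Sparkling wine £33.61: beer, wine and spirits → 13% → £4.37
Key duplication £9.01: taxable services → 8.5% → £0.77
Greeting card £3.87: all other goods → 4% → £0.15
Laptop £624.45: consumer electronics → 5.5% + 4% surcharge = 9.5% → £59.32
Acetaminophen (200 ct) £8.25: OTC medicine → 7.25% → £0.60
Shoe repair £47.05: taxable services → 8.5% → £4.00
Dresser £622.51: furniture → 5.25% + 4% surcharge = 9.25% → £57.58
Total tax = £3.33 + £0.23 + £0.80 + £5.47 + £26.37 + £4.37 + £0.77 + £0.15 + £59.32 + £0.60 + £4.00 + £57.58 = £162.99

£162.99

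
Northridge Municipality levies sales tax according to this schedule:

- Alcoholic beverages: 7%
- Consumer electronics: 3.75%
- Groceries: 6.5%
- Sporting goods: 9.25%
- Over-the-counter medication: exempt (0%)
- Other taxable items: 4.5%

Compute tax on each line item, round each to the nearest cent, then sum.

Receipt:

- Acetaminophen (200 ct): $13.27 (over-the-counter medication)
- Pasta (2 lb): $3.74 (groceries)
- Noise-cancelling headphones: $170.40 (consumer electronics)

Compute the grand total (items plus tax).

$194.04

Acetaminophen (200 ct) $13.27: over-the-counter medication → 0% → $0.00
Pasta (2 lb) $3.74: groceries → 6.5% → $0.24
Noise-cancelling headphones $170.40: consumer electronics → 3.75% → $6.39
Subtotal = $187.41; tax = $6.63; total due = $194.04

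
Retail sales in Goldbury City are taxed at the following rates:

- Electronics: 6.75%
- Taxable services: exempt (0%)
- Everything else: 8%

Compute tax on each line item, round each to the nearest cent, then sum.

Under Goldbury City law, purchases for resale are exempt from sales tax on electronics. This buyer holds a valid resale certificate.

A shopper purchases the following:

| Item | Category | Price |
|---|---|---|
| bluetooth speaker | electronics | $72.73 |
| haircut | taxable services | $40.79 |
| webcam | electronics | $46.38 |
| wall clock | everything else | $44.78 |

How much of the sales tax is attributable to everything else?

$3.58

Wall clock $44.78: everything else → 8% → $3.58
Tax on everything else = $3.58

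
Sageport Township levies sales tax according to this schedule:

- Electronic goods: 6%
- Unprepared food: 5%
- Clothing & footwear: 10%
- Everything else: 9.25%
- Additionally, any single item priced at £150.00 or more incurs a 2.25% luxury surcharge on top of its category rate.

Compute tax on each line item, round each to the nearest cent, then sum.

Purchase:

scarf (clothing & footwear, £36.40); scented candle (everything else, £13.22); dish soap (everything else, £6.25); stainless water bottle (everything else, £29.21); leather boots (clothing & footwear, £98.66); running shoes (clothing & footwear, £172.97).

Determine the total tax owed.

Scarf £36.40: clothing & footwear → 10% → £3.64
Scented candle £13.22: everything else → 9.25% → £1.22
Dish soap £6.25: everything else → 9.25% → £0.58
Stainless water bottle £29.21: everything else → 9.25% → £2.70
Leather boots £98.66: clothing & footwear → 10% → £9.87
Running shoes £172.97: clothing & footwear → 10% + 2.25% surcharge = 12.25% → £21.19
Total tax = £3.64 + £1.22 + £0.58 + £2.70 + £9.87 + £21.19 = £39.20

£39.20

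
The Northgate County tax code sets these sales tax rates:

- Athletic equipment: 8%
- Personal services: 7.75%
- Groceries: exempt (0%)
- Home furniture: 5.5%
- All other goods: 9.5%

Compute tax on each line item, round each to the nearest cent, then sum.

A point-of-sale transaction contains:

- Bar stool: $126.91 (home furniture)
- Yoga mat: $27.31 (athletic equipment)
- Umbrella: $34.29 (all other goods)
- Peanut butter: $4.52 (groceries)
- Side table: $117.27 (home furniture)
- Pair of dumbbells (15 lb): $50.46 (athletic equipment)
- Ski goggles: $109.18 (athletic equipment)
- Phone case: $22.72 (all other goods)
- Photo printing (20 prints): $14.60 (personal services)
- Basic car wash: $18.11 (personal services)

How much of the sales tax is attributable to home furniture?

Bar stool $126.91: home furniture → 5.5% → $6.98
Side table $117.27: home furniture → 5.5% → $6.45
Tax on home furniture = $6.98 + $6.45 = $13.43

$13.43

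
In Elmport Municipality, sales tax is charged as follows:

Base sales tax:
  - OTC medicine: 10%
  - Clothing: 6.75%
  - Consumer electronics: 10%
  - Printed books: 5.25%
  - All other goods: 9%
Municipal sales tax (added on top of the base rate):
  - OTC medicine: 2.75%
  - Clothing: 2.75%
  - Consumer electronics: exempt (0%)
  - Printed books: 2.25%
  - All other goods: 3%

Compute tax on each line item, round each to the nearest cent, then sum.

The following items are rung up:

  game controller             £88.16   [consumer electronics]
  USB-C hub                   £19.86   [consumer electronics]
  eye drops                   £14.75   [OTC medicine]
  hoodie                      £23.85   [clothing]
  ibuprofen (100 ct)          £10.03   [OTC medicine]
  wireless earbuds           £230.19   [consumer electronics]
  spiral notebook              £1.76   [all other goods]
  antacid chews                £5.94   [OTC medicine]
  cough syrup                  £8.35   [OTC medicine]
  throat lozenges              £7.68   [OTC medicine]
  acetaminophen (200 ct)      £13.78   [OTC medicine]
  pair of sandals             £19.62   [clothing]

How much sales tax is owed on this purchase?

Game controller £88.16: consumer electronics → 10% + 0% municipal = 10% → £8.82
USB-C hub £19.86: consumer electronics → 10% + 0% municipal = 10% → £1.99
Eye drops £14.75: OTC medicine → 10% + 2.75% municipal = 12.75% → £1.88
Hoodie £23.85: clothing → 6.75% + 2.75% municipal = 9.5% → £2.27
Ibuprofen (100 ct) £10.03: OTC medicine → 10% + 2.75% municipal = 12.75% → £1.28
Wireless earbuds £230.19: consumer electronics → 10% + 0% municipal = 10% → £23.02
Spiral notebook £1.76: all other goods → 9% + 3% municipal = 12% → £0.21
Antacid chews £5.94: OTC medicine → 10% + 2.75% municipal = 12.75% → £0.76
Cough syrup £8.35: OTC medicine → 10% + 2.75% municipal = 12.75% → £1.06
Throat lozenges £7.68: OTC medicine → 10% + 2.75% municipal = 12.75% → £0.98
Acetaminophen (200 ct) £13.78: OTC medicine → 10% + 2.75% municipal = 12.75% → £1.76
Pair of sandals £19.62: clothing → 6.75% + 2.75% municipal = 9.5% → £1.86
Total tax = £8.82 + £1.99 + £1.88 + £2.27 + £1.28 + £23.02 + £0.21 + £0.76 + £1.06 + £0.98 + £1.76 + £1.86 = £45.89

£45.89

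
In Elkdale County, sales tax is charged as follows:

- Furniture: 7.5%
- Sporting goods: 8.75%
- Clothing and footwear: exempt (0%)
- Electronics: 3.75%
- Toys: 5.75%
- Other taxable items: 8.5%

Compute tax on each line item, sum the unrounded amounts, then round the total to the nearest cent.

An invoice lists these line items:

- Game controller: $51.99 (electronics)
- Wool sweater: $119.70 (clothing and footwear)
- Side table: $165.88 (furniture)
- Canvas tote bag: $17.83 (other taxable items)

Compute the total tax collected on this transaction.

Game controller $51.99: electronics → 3.75% → $1.949625
Wool sweater $119.70: clothing and footwear → 0% → $0.00
Side table $165.88: furniture → 7.5% → $12.441
Canvas tote bag $17.83: other taxable items → 8.5% → $1.51555
Unrounded tax sum = $15.906175 → $15.91

$15.91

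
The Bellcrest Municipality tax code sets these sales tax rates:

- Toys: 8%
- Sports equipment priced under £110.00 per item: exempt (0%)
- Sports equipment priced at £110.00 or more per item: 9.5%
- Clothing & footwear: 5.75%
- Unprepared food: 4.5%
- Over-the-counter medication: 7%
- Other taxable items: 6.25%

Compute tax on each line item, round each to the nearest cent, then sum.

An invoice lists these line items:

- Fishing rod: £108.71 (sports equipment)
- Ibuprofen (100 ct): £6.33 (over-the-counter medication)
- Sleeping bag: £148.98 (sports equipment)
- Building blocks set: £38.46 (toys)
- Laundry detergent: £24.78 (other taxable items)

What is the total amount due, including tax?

Fishing rod £108.71: sports equipment, under £110.00 → 0% → £0.00
Ibuprofen (100 ct) £6.33: over-the-counter medication → 7% → £0.44
Sleeping bag £148.98: sports equipment, £110.00 or more → 9.5% → £14.15
Building blocks set £38.46: toys → 8% → £3.08
Laundry detergent £24.78: other taxable items → 6.25% → £1.55
Subtotal = £327.26; tax = £19.22; total due = £346.48

£346.48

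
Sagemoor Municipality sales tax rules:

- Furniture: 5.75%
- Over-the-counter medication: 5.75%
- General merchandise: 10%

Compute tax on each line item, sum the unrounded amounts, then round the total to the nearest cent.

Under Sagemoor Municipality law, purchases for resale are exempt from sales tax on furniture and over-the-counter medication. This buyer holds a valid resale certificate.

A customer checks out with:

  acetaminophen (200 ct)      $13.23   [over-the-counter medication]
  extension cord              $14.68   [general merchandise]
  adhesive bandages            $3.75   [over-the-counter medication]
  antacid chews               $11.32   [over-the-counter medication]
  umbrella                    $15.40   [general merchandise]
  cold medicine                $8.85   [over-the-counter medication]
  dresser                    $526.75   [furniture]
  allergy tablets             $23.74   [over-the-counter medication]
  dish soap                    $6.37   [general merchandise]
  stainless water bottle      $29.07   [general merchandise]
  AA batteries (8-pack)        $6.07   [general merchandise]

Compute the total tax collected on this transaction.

Acetaminophen (200 ct) $13.23: over-the-counter medication, buyer-exempt → 0% → $0.00
Extension cord $14.68: general merchandise → 10% → $1.468
Adhesive bandages $3.75: over-the-counter medication, buyer-exempt → 0% → $0.00
Antacid chews $11.32: over-the-counter medication, buyer-exempt → 0% → $0.00
Umbrella $15.40: general merchandise → 10% → $1.54
Cold medicine $8.85: over-the-counter medication, buyer-exempt → 0% → $0.00
Dresser $526.75: furniture, buyer-exempt → 0% → $0.00
Allergy tablets $23.74: over-the-counter medication, buyer-exempt → 0% → $0.00
Dish soap $6.37: general merchandise → 10% → $0.637
Stainless water bottle $29.07: general merchandise → 10% → $2.907
AA batteries (8-pack) $6.07: general merchandise → 10% → $0.607
Unrounded tax sum = $7.159 → $7.16

$7.16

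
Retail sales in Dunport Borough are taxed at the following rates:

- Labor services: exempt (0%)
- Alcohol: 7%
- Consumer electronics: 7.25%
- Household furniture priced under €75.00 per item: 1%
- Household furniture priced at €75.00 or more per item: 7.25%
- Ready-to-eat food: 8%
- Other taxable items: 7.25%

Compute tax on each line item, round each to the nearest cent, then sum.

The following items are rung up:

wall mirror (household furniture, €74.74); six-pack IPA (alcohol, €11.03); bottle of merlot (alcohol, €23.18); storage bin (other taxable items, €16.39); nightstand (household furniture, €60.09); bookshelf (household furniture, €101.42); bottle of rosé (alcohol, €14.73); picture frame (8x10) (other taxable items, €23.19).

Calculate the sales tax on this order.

Wall mirror €74.74: household furniture, under €75.00 → 1% → €0.75
Six-pack IPA €11.03: alcohol → 7% → €0.77
Bottle of merlot €23.18: alcohol → 7% → €1.62
Storage bin €16.39: other taxable items → 7.25% → €1.19
Nightstand €60.09: household furniture, under €75.00 → 1% → €0.60
Bookshelf €101.42: household furniture, €75.00 or more → 7.25% → €7.35
Bottle of rosé €14.73: alcohol → 7% → €1.03
Picture frame (8x10) €23.19: other taxable items → 7.25% → €1.68
Total tax = €0.75 + €0.77 + €1.62 + €1.19 + €0.60 + €7.35 + €1.03 + €1.68 = €14.99

€14.99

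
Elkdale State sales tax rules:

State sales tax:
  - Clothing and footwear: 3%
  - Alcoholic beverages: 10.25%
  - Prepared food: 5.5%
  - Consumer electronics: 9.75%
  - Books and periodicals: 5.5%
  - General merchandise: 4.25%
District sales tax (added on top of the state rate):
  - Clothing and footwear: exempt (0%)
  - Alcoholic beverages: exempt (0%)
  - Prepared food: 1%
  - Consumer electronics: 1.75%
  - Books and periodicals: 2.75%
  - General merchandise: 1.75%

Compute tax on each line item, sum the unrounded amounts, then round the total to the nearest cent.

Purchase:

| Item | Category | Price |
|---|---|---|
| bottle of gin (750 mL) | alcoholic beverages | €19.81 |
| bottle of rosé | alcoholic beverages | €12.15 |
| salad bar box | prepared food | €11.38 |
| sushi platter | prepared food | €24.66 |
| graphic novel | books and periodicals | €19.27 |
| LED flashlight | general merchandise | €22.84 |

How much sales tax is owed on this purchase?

€8.58

Bottle of gin (750 mL) €19.81: alcoholic beverages → 10.25% + 0% district = 10.25% → €2.030525
Bottle of rosé €12.15: alcoholic beverages → 10.25% + 0% district = 10.25% → €1.245375
Salad bar box €11.38: prepared food → 5.5% + 1% district = 6.5% → €0.7397
Sushi platter €24.66: prepared food → 5.5% + 1% district = 6.5% → €1.6029
Graphic novel €19.27: books and periodicals → 5.5% + 2.75% district = 8.25% → €1.589775
LED flashlight €22.84: general merchandise → 4.25% + 1.75% district = 6% → €1.3704
Unrounded tax sum = €8.578675 → €8.58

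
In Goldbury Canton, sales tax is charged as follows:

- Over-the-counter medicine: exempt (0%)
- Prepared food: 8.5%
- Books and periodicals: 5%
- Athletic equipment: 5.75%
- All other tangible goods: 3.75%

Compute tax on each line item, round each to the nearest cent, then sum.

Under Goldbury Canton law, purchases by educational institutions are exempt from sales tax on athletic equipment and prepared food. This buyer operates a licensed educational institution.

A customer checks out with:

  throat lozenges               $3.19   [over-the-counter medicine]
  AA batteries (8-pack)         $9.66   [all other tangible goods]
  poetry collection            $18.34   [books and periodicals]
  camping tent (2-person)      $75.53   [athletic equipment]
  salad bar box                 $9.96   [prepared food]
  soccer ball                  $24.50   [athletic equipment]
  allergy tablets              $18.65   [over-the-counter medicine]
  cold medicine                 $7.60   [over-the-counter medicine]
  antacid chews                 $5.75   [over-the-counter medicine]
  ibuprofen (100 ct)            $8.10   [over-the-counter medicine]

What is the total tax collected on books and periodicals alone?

$0.92

Poetry collection $18.34: books and periodicals → 5% → $0.92
Tax on books and periodicals = $0.92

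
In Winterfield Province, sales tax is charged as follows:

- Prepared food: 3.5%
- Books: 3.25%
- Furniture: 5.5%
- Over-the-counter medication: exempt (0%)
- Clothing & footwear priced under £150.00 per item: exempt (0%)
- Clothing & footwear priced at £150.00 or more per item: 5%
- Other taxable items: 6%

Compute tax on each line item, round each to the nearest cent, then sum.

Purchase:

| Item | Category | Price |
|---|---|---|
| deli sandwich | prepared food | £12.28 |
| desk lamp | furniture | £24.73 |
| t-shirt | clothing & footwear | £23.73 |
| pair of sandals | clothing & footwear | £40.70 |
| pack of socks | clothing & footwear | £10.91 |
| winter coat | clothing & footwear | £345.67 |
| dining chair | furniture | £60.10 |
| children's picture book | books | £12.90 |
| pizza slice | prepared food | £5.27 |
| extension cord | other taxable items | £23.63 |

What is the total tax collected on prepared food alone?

£0.61

Deli sandwich £12.28: prepared food → 3.5% → £0.43
Pizza slice £5.27: prepared food → 3.5% → £0.18
Tax on prepared food = £0.43 + £0.18 = £0.61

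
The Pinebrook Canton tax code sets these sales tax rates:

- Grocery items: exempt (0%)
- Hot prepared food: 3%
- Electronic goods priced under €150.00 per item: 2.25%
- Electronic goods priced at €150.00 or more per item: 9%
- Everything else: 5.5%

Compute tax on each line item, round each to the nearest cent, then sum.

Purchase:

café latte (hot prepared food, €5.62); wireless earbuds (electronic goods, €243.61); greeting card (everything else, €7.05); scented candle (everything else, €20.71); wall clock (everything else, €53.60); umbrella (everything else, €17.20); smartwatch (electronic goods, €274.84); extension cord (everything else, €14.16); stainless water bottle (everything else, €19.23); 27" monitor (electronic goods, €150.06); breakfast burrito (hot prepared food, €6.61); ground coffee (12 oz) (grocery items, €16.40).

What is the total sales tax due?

Café latte €5.62: hot prepared food → 3% → €0.17
Wireless earbuds €243.61: electronic goods, €150.00 or more → 9% → €21.92
Greeting card €7.05: everything else → 5.5% → €0.39
Scented candle €20.71: everything else → 5.5% → €1.14
Wall clock €53.60: everything else → 5.5% → €2.95
Umbrella €17.20: everything else → 5.5% → €0.95
Smartwatch €274.84: electronic goods, €150.00 or more → 9% → €24.74
Extension cord €14.16: everything else → 5.5% → €0.78
Stainless water bottle €19.23: everything else → 5.5% → €1.06
27" monitor €150.06: electronic goods, €150.00 or more → 9% → €13.51
Breakfast burrito €6.61: hot prepared food → 3% → €0.20
Ground coffee (12 oz) €16.40: grocery items → 0% → €0.00
Total tax = €0.17 + €21.92 + €0.39 + €1.14 + €2.95 + €0.95 + €24.74 + €0.78 + €1.06 + €13.51 + €0.20 = €67.81

€67.81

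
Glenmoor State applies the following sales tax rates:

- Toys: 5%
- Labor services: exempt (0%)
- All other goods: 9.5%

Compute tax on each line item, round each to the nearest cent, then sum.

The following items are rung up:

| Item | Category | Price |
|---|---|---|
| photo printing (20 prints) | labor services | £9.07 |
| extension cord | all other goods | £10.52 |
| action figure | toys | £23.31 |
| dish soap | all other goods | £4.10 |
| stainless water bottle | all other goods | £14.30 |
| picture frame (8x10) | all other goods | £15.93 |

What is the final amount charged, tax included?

Photo printing (20 prints) £9.07: labor services → 0% → £0.00
Extension cord £10.52: all other goods → 9.5% → £1.00
Action figure £23.31: toys → 5% → £1.17
Dish soap £4.10: all other goods → 9.5% → £0.39
Stainless water bottle £14.30: all other goods → 9.5% → £1.36
Picture frame (8x10) £15.93: all other goods → 9.5% → £1.51
Subtotal = £77.23; tax = £5.43; total due = £82.66

£82.66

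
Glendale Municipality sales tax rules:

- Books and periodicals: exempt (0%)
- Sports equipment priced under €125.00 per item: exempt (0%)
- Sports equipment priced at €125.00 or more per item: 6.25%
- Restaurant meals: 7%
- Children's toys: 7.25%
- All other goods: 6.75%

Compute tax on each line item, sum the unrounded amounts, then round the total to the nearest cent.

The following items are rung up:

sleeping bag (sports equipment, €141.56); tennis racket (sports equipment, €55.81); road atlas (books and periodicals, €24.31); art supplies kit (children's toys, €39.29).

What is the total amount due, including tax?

Sleeping bag €141.56: sports equipment, €125.00 or more → 6.25% → €8.8475
Tennis racket €55.81: sports equipment, under €125.00 → 0% → €0.00
Road atlas €24.31: books and periodicals → 0% → €0.00
Art supplies kit €39.29: children's toys → 7.25% → €2.848525
Subtotal = €260.97; unrounded tax = €11.696025 → €11.70; total due = €272.67

€272.67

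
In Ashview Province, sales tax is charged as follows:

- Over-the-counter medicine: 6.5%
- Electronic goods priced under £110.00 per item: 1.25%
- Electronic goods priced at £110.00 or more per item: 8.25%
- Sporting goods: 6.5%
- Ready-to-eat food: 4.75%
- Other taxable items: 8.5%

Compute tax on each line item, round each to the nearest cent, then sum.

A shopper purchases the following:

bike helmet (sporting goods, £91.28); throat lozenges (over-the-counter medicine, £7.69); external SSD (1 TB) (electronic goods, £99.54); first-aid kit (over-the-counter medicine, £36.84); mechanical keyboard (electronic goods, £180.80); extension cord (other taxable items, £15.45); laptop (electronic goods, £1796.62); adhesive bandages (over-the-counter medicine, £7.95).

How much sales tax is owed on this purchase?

Bike helmet £91.28: sporting goods → 6.5% → £5.93
Throat lozenges £7.69: over-the-counter medicine → 6.5% → £0.50
External SSD (1 TB) £99.54: electronic goods, under £110.00 → 1.25% → £1.24
First-aid kit £36.84: over-the-counter medicine → 6.5% → £2.39
Mechanical keyboard £180.80: electronic goods, £110.00 or more → 8.25% → £14.92
Extension cord £15.45: other taxable items → 8.5% → £1.31
Laptop £1796.62: electronic goods, £110.00 or more → 8.25% → £148.22
Adhesive bandages £7.95: over-the-counter medicine → 6.5% → £0.52
Total tax = £5.93 + £0.50 + £1.24 + £2.39 + £14.92 + £1.31 + £148.22 + £0.52 = £175.03

£175.03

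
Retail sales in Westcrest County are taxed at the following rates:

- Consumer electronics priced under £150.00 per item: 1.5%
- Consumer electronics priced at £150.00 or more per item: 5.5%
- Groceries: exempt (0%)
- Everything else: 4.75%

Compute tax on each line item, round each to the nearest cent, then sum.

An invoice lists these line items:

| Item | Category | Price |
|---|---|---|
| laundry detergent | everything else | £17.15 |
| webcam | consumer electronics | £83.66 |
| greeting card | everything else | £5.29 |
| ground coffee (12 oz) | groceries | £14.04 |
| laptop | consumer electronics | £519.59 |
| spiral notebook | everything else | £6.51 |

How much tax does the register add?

£31.20

Laundry detergent £17.15: everything else → 4.75% → £0.81
Webcam £83.66: consumer electronics, under £150.00 → 1.5% → £1.25
Greeting card £5.29: everything else → 4.75% → £0.25
Ground coffee (12 oz) £14.04: groceries → 0% → £0.00
Laptop £519.59: consumer electronics, £150.00 or more → 5.5% → £28.58
Spiral notebook £6.51: everything else → 4.75% → £0.31
Total tax = £0.81 + £1.25 + £0.25 + £28.58 + £0.31 = £31.20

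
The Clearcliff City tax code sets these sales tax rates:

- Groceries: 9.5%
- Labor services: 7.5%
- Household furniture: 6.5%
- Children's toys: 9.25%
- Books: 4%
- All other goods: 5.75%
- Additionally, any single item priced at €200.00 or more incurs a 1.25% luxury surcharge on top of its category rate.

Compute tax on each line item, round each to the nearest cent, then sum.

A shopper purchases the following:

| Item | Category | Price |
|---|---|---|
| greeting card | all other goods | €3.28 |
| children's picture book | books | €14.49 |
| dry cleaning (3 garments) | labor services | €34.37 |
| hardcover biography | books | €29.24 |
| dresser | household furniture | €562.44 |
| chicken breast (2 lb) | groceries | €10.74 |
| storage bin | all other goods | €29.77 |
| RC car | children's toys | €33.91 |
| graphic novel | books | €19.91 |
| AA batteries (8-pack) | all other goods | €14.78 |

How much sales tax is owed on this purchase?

Greeting card €3.28: all other goods → 5.75% → €0.19
Children's picture book €14.49: books → 4% → €0.58
Dry cleaning (3 garments) €34.37: labor services → 7.5% → €2.58
Hardcover biography €29.24: books → 4% → €1.17
Dresser €562.44: household furniture → 6.5% + 1.25% surcharge = 7.75% → €43.59
Chicken breast (2 lb) €10.74: groceries → 9.5% → €1.02
Storage bin €29.77: all other goods → 5.75% → €1.71
RC car €33.91: children's toys → 9.25% → €3.14
Graphic novel €19.91: books → 4% → €0.80
AA batteries (8-pack) €14.78: all other goods → 5.75% → €0.85
Total tax = €0.19 + €0.58 + €2.58 + €1.17 + €43.59 + €1.02 + €1.71 + €3.14 + €0.80 + €0.85 = €55.63

€55.63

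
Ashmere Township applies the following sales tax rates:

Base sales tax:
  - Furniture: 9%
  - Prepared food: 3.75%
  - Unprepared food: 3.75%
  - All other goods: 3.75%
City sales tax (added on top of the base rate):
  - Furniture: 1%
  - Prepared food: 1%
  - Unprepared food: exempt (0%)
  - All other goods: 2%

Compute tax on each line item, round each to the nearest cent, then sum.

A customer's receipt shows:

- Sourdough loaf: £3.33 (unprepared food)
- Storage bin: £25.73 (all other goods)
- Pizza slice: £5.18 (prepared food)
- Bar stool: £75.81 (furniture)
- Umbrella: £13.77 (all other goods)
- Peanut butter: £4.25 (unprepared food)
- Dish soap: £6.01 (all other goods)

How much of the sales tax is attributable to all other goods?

Storage bin £25.73: all other goods → 3.75% + 2% city = 5.75% → £1.48
Umbrella £13.77: all other goods → 3.75% + 2% city = 5.75% → £0.79
Dish soap £6.01: all other goods → 3.75% + 2% city = 5.75% → £0.35
Tax on all other goods = £1.48 + £0.79 + £0.35 = £2.62

£2.62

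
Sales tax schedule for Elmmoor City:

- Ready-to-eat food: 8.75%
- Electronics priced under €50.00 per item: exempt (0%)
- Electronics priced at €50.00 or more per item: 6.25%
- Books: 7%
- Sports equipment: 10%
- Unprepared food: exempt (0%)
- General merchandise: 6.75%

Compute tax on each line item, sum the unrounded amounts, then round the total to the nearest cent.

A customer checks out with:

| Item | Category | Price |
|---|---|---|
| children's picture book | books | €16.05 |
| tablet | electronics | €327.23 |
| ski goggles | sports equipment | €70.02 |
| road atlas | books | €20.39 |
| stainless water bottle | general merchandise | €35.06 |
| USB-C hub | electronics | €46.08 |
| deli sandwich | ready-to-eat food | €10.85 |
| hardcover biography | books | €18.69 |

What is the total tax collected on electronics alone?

€20.45

Tablet €327.23: electronics, €50.00 or more → 6.25% → €20.451875
USB-C hub €46.08: electronics, under €50.00 → 0% → €0.00
Tax on electronics: unrounded sum = €20.451875 → €20.45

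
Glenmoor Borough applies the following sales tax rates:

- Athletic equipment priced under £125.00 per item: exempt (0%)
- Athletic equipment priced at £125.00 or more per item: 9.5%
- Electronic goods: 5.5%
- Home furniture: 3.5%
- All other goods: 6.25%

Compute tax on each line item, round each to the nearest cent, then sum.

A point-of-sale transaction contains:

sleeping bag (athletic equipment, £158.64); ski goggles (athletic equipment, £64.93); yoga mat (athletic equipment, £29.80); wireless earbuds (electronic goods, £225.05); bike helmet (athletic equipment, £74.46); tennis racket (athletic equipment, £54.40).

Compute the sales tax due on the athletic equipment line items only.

Sleeping bag £158.64: athletic equipment, £125.00 or more → 9.5% → £15.07
Ski goggles £64.93: athletic equipment, under £125.00 → 0% → £0.00
Yoga mat £29.80: athletic equipment, under £125.00 → 0% → £0.00
Bike helmet £74.46: athletic equipment, under £125.00 → 0% → £0.00
Tennis racket £54.40: athletic equipment, under £125.00 → 0% → £0.00
Tax on athletic equipment = £15.07 + £0.00 + £0.00 + £0.00 + £0.00 = £15.07

£15.07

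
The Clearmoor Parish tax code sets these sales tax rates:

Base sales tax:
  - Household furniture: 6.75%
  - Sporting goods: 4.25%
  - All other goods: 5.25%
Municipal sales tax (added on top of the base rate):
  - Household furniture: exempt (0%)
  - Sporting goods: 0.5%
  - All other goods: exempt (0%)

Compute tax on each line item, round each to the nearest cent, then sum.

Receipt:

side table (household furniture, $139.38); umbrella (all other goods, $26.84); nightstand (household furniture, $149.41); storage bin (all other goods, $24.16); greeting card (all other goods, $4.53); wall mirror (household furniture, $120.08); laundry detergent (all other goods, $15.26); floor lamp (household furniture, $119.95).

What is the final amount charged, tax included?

$639.04

Side table $139.38: household furniture → 6.75% + 0% municipal = 6.75% → $9.41
Umbrella $26.84: all other goods → 5.25% + 0% municipal = 5.25% → $1.41
Nightstand $149.41: household furniture → 6.75% + 0% municipal = 6.75% → $10.09
Storage bin $24.16: all other goods → 5.25% + 0% municipal = 5.25% → $1.27
Greeting card $4.53: all other goods → 5.25% + 0% municipal = 5.25% → $0.24
Wall mirror $120.08: household furniture → 6.75% + 0% municipal = 6.75% → $8.11
Laundry detergent $15.26: all other goods → 5.25% + 0% municipal = 5.25% → $0.80
Floor lamp $119.95: household furniture → 6.75% + 0% municipal = 6.75% → $8.10
Subtotal = $599.61; tax = $39.43; total due = $639.04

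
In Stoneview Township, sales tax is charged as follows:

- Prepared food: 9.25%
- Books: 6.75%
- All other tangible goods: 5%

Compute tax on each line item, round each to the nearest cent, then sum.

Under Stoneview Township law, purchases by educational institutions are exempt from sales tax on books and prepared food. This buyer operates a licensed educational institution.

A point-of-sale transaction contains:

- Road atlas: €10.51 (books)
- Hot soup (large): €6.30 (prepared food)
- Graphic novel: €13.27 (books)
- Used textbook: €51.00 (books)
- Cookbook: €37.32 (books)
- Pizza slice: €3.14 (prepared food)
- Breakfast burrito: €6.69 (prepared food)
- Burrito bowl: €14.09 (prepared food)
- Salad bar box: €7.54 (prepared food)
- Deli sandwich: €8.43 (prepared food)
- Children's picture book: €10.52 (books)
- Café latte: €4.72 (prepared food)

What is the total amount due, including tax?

Road atlas €10.51: books, buyer-exempt → 0% → €0.00
Hot soup (large) €6.30: prepared food, buyer-exempt → 0% → €0.00
Graphic novel €13.27: books, buyer-exempt → 0% → €0.00
Used textbook €51.00: books, buyer-exempt → 0% → €0.00
Cookbook €37.32: books, buyer-exempt → 0% → €0.00
Pizza slice €3.14: prepared food, buyer-exempt → 0% → €0.00
Breakfast burrito €6.69: prepared food, buyer-exempt → 0% → €0.00
Burrito bowl €14.09: prepared food, buyer-exempt → 0% → €0.00
Salad bar box €7.54: prepared food, buyer-exempt → 0% → €0.00
Deli sandwich €8.43: prepared food, buyer-exempt → 0% → €0.00
Children's picture book €10.52: books, buyer-exempt → 0% → €0.00
Café latte €4.72: prepared food, buyer-exempt → 0% → €0.00
Subtotal = €173.53; tax = €0.00; total due = €173.53

€173.53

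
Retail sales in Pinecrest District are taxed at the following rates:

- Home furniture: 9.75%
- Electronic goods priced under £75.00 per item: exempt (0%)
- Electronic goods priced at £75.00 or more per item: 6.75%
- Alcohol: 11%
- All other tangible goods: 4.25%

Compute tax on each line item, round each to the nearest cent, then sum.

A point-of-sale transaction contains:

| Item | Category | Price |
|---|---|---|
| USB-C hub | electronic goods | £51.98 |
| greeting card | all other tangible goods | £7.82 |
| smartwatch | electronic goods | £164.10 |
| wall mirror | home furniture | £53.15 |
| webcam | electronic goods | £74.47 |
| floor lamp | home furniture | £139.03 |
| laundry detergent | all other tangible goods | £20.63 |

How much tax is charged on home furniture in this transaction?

Wall mirror £53.15: home furniture → 9.75% → £5.18
Floor lamp £139.03: home furniture → 9.75% → £13.56
Tax on home furniture = £5.18 + £13.56 = £18.74

£18.74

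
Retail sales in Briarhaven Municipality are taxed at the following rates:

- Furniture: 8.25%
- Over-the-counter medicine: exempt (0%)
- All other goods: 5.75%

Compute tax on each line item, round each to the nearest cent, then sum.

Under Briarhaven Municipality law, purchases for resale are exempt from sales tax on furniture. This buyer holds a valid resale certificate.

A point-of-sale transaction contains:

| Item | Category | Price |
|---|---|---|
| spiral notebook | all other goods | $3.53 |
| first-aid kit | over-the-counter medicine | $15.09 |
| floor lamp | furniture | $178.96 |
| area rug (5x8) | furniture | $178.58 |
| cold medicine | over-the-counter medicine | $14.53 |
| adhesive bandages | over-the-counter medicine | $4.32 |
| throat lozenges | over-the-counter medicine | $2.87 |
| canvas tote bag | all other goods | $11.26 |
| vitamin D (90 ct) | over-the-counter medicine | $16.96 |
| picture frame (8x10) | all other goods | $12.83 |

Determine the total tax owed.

$1.59

Spiral notebook $3.53: all other goods → 5.75% → $0.20
First-aid kit $15.09: over-the-counter medicine → 0% → $0.00
Floor lamp $178.96: furniture, buyer-exempt → 0% → $0.00
Area rug (5x8) $178.58: furniture, buyer-exempt → 0% → $0.00
Cold medicine $14.53: over-the-counter medicine → 0% → $0.00
Adhesive bandages $4.32: over-the-counter medicine → 0% → $0.00
Throat lozenges $2.87: over-the-counter medicine → 0% → $0.00
Canvas tote bag $11.26: all other goods → 5.75% → $0.65
Vitamin D (90 ct) $16.96: over-the-counter medicine → 0% → $0.00
Picture frame (8x10) $12.83: all other goods → 5.75% → $0.74
Total tax = $0.20 + $0.65 + $0.74 = $1.59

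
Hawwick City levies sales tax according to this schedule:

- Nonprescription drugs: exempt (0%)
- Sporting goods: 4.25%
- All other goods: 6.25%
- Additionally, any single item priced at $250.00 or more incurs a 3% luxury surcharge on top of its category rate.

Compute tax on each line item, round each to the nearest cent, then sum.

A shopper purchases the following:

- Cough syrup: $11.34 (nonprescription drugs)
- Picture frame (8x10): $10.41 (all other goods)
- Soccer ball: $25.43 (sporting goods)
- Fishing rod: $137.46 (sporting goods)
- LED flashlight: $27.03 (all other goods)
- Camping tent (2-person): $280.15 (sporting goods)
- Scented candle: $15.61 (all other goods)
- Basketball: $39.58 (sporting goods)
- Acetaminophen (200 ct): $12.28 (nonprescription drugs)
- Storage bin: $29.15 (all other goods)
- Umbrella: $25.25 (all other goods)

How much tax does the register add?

Cough syrup $11.34: nonprescription drugs → 0% → $0.00
Picture frame (8x10) $10.41: all other goods → 6.25% → $0.65
Soccer ball $25.43: sporting goods → 4.25% → $1.08
Fishing rod $137.46: sporting goods → 4.25% → $5.84
LED flashlight $27.03: all other goods → 6.25% → $1.69
Camping tent (2-person) $280.15: sporting goods → 4.25% + 3% surcharge = 7.25% → $20.31
Scented candle $15.61: all other goods → 6.25% → $0.98
Basketball $39.58: sporting goods → 4.25% → $1.68
Acetaminophen (200 ct) $12.28: nonprescription drugs → 0% → $0.00
Storage bin $29.15: all other goods → 6.25% → $1.82
Umbrella $25.25: all other goods → 6.25% → $1.58
Total tax = $0.65 + $1.08 + $5.84 + $1.69 + $20.31 + $0.98 + $1.68 + $1.82 + $1.58 = $35.63

$35.63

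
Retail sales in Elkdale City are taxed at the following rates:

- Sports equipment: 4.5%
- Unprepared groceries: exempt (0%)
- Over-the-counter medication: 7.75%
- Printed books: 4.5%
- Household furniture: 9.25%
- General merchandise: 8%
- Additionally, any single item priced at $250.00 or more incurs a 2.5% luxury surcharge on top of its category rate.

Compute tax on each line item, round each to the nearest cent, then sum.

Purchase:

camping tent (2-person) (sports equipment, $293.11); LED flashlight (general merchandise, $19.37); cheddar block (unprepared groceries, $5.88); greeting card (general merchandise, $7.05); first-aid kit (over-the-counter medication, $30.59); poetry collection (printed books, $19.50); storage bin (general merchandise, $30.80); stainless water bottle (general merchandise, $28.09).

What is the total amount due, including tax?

Camping tent (2-person) $293.11: sports equipment → 4.5% + 2.5% surcharge = 7% → $20.52
LED flashlight $19.37: general merchandise → 8% → $1.55
Cheddar block $5.88: unprepared groceries → 0% → $0.00
Greeting card $7.05: general merchandise → 8% → $0.56
First-aid kit $30.59: over-the-counter medication → 7.75% → $2.37
Poetry collection $19.50: printed books → 4.5% → $0.88
Storage bin $30.80: general merchandise → 8% → $2.46
Stainless water bottle $28.09: general merchandise → 8% → $2.25
Subtotal = $434.39; tax = $30.59; total due = $464.98

$464.98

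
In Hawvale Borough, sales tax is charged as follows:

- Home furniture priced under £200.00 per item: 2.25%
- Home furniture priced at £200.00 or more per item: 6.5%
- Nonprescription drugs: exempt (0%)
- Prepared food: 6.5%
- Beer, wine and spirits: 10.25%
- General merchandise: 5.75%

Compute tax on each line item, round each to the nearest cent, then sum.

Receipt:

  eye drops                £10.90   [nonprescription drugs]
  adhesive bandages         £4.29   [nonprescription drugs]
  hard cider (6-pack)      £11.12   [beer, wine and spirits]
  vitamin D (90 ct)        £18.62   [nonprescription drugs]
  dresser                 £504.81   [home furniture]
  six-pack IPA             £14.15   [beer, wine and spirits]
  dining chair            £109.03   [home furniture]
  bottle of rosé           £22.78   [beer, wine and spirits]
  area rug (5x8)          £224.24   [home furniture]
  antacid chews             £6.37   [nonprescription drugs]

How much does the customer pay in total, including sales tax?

£981.07

Eye drops £10.90: nonprescription drugs → 0% → £0.00
Adhesive bandages £4.29: nonprescription drugs → 0% → £0.00
Hard cider (6-pack) £11.12: beer, wine and spirits → 10.25% → £1.14
Vitamin D (90 ct) £18.62: nonprescription drugs → 0% → £0.00
Dresser £504.81: home furniture, £200.00 or more → 6.5% → £32.81
Six-pack IPA £14.15: beer, wine and spirits → 10.25% → £1.45
Dining chair £109.03: home furniture, under £200.00 → 2.25% → £2.45
Bottle of rosé £22.78: beer, wine and spirits → 10.25% → £2.33
Area rug (5x8) £224.24: home furniture, £200.00 or more → 6.5% → £14.58
Antacid chews £6.37: nonprescription drugs → 0% → £0.00
Subtotal = £926.31; tax = £54.76; total due = £981.07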